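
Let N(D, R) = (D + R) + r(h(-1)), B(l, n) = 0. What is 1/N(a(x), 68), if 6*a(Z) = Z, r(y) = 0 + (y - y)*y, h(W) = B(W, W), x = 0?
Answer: 1/68 ≈ 0.014706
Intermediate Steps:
h(W) = 0
r(y) = 0 (r(y) = 0 + 0*y = 0 + 0 = 0)
a(Z) = Z/6
N(D, R) = D + R (N(D, R) = (D + R) + 0 = D + R)
1/N(a(x), 68) = 1/((1/6)*0 + 68) = 1/(0 + 68) = 1/68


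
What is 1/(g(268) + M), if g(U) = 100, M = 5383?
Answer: 1/5483 ≈ 0.00018238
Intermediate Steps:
1/(g(268) + M) = 1/(100 + 5383) = 1/5483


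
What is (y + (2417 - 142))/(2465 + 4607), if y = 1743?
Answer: 2009/3536 ≈ 0.56816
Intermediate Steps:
(y + (2417 - 142))/(2465 + 4607) = (1743 + (2417 - 142))/(2465 + 4607) = (1743 + 2275)/7072 = 4018*(1/7072) = 2009/3536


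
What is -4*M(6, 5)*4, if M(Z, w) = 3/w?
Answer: -48/5 ≈ -9.6000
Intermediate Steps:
-4*M(6, 5)*4 = -12/5*4 = -48/5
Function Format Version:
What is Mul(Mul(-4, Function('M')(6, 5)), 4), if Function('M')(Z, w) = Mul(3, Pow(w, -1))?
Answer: Rational(-48, 5) ≈ -9.6000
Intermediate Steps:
Mul(Mul(-4, Function('M')(6, 5)), 4) = Mul(Mul(-4, Mul(3, Pow(5, -1))), 4) = Mul(Mul(-4, Mul(3, Rational(1, 5))), 4) = Mul(Mul(-4, Rational(3, 5)), 4) = Mul(Rational(-12, 5), 4) = Rational(-48, 5)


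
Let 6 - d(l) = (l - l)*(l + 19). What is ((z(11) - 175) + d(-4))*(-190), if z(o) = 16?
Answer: 29070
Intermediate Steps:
d(l) = 6 (d(l) = 6 - (l - l)*(l + 19) = 6 - 0*(19 + l) = 6 - 1*0 = 6 + 0 = 6)
((z(11) - 175) + d(-4))*(-190) = ((16 - 175) + 6)*(-190) = (-159 + 6)*(-190) = -153*(-190) = 29070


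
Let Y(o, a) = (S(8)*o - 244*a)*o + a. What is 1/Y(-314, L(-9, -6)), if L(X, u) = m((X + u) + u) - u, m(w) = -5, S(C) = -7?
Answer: -1/613555 ≈ -1.6298e-6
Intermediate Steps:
L(X, u) = -5 - u
Y(o, a) = a + o*(-244*a - 7*o) (Y(o, a) = (-7*o - 244*a)*o + a = (-244*a - 7*o)*o + a = o*(-244*a - 7*o) + a = a + o*(-244*a - 7*o))
1/Y(-314, L(-9, -6)) = 1/((-5 - 1*(-6)) - 7*(-314)² - 244*(-5 - 1*(-6))*(-314)) = 1/((-5 + 6) - 7*98596 - 244*(-5 + 6)*(-314)) = 1/(1 - 690172 - 244*1*(-314)) = 1/(1 - 690172 + 76616) = 1/(-613555) = -1/613555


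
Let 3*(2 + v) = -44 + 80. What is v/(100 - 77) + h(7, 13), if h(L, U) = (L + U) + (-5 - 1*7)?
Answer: 194/23 ≈ 8.4348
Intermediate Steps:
h(L, U) = -12 + L + U (h(L, U) = (L + U) + (-5 - 7) = (L + U) - 12 = -12 + L + U)
v = 10 (v = -2 + (-44 + 80)/3 = -2 + (1/3)*36 = -2 + 12 = 10)
v/(100 - 77) + h(7, 13) = 10/(100 - 77) + (-12 + 7 + 13) = 10/23 + 8 = 194/23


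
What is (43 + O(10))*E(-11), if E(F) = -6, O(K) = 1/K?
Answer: -1293/5 ≈ -258.60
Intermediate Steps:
(43 + O(10))*E(-11) = (43 + 1/10)*(-6) = (43 + ⅒)*(-6) = (431/10)*(-6) = -1293/5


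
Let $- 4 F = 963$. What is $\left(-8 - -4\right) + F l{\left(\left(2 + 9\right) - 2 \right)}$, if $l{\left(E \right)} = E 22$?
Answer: $- \frac{95345}{2} \approx -47673.0$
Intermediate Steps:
$F = - \frac{963}{4}$ ($F = \left(- \frac{1}{4}\right) 963 = - \frac{963}{4} \approx -240.75$)
$l{\left(E \right)} = 22 E$
$\left(-8 - -4\right) + F l{\left(\left(2 + 9\right) - 2 \right)} = \left(-8 - -4\right) - \frac{963 \cdot 22 \left(\left(2 + 9\right) - 2\right)}{4} = \left(-8 + 4\right) - \frac{963 \cdot 22 \left(11 - 2\right)}{4} = -4 - \frac{963 \cdot 22 \cdot 9}{4} = -4 - \frac{95337}{2} = - \frac{95345}{2}$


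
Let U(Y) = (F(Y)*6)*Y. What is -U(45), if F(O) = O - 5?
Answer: -10800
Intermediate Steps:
F(O) = -5 + O
U(Y) = Y*(-30 + 6*Y) (U(Y) = ((-5 + Y)*6)*Y = (-30 + 6*Y)*Y = Y*(-30 + 6*Y))
-U(45) = -6*45*(-5 + 45) = -6*45*40 = -1*10800 = -10800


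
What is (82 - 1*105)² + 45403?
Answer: 45932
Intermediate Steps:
(82 - 1*105)² + 45403 = (82 - 105)² + 45403 = (-23)² + 45403 = 529 + 45403 = 45932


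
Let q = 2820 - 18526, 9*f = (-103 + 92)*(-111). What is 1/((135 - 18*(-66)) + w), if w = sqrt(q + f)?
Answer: 567/756814 - I*sqrt(140133)/5297698 ≈ 0.00074919 - 7.0662e-5*I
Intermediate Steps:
f = 407/3 (f = ((-103 + 92)*(-111))/9 = (-11*(-111))/9 = (1/9)*1221 = 407/3 ≈ 135.67)
q = -15706
w = I*sqrt(140133)/3 (w = sqrt(-15706 + 407/3) = sqrt(-46711/3) = I*sqrt(140133)/3 ≈ 124.78*I)
1/((135 - 18*(-66)) + w) = 1/((135 - 18*(-66)) + I*sqrt(140133)/3) = 1/((135 + 1188) + I*sqrt(140133)/3) = 1/(1323 + I*sqrt(140133)/3)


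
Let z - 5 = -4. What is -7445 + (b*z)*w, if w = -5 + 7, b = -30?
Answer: -7505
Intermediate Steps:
z = 1 (z = 5 - 4 = 1)
w = 2
-7445 + (b*z)*w = -7445 - 30*1*2 = -7445 - 30*2 = -7445 - 60 = -7505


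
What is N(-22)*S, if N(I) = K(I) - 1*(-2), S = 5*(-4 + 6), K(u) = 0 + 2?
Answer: 40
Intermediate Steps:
K(u) = 2
S = 10 (S = 5*2 = 10)
N(I) = 4 (N(I) = 2 - 1*(-2) = 2 + 2 = 4)
N(-22)*S = 4*10 = 40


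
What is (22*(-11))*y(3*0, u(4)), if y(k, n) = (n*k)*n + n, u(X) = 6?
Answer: -1452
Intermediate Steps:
y(k, n) = n + k*n² (y(k, n) = (k*n)*n + n = k*n² + n = n + k*n²)
(22*(-11))*y(3*0, u(4)) = (22*(-11))*(6*(1 + (3*0)*6)) = -1452*(1 + 0*6) = -1452*(1 + 0) = -1452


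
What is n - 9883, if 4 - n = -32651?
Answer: 22772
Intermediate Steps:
n = 32655 (n = 4 - 1*(-32651) = 4 + 32651 = 32655)
n - 9883 = 32655 - 9883 = 22772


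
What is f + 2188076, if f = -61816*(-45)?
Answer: 4969796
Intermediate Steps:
f = 2781720
f + 2188076 = 2781720 + 2188076 = 4969796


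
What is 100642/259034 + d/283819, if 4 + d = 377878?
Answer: 63223162757/36759385423 ≈ 1.7199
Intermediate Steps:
d = 377874 (d = -4 + 377878 = 377874)
100642/259034 + d/283819 = 100642/259034 + 377874/283819 = 100642*(1/259034) + 377874*(1/283819) = 50321/129517 + 377874/283819 = 63223162757/36759385423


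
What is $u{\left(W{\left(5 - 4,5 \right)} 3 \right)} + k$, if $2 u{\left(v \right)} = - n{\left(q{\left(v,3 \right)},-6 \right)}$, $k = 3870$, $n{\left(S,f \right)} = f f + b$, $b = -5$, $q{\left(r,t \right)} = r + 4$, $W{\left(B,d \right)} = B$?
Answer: $\frac{7709}{2} \approx 3854.5$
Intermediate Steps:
$q{\left(r,t \right)} = 4 + r$
$n{\left(S,f \right)} = -5 + f^{2}$ ($n{\left(S,f \right)} = f f - 5 = f^{2} - 5 = -5 + f^{2}$)
$u{\left(v \right)} = - \frac{31}{2}$ ($u{\left(v \right)} = \frac{\left(-1\right) \left(-5 + \left(-6\right)^{2}\right)}{2} = \frac{\left(-1\right) \left(-5 + 36\right)}{2} = \frac{\left(-1\right) 31}{2} = \frac{1}{2} \left(-31\right) = - \frac{31}{2}$)
$u{\left(W{\left(5 - 4,5 \right)} 3 \right)} + k = - \frac{31}{2} + 3870 = \frac{7709}{2}$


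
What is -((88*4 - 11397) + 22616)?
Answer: -11571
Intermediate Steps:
-((88*4 - 11397) + 22616) = -((352 - 11397) + 22616) = -(-11045 + 22616) = -1*11571 = -11571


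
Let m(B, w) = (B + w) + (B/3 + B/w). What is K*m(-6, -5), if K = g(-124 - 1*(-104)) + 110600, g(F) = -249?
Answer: -6510709/5 ≈ -1.3021e+6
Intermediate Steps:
K = 110351 (K = -249 + 110600 = 110351)
m(B, w) = w + 4*B/3 + B/w (m(B, w) = (B + w) + (B*(⅓) + B/w) = (B + w) + (B/3 + B/w) = w + 4*B/3 + B/w)
K*m(-6, -5) = 110351*(-5 + (4/3)*(-6) - 6/(-5)) = 110351*(-5 - 8 - 6*(-⅕)) = 110351*(-5 - 8 + 6/5) = 110351*(-59/5) = -6510709/5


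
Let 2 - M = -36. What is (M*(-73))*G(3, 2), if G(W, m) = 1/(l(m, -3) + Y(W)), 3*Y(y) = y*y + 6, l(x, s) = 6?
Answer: -2774/11 ≈ -252.18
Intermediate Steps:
M = 38 (M = 2 - 1*(-36) = 2 + 36 = 38)
Y(y) = 2 + y²/3 (Y(y) = (y*y + 6)/3 = (y² + 6)/3 = (6 + y²)/3 = 2 + y²/3)
G(W, m) = 1/(8 + W²/3) (G(W, m) = 1/(6 + (2 + W²/3)) = 1/(8 + W²/3))
(M*(-73))*G(3, 2) = (38*(-73))*(3/(24 + 3²)) = -8322/(24 + 9) = -8322/33 = -2774*1/11 = -2774/11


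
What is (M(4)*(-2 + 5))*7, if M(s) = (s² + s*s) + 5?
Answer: 777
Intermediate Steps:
M(s) = 5 + 2*s² (M(s) = (s² + s²) + 5 = 2*s² + 5 = 5 + 2*s²)
(M(4)*(-2 + 5))*7 = ((5 + 2*4²)*(-2 + 5))*7 = ((5 + 2*16)*3)*7 = ((5 + 32)*3)*7 = (37*3)*7 = 111*7 = 777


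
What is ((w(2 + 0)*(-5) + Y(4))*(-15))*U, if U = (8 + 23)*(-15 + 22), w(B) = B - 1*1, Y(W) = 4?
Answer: 3255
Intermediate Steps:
w(B) = -1 + B (w(B) = B - 1 = -1 + B)
U = 217 (U = 31*7 = 217)
((w(2 + 0)*(-5) + Y(4))*(-15))*U = (((-1 + (2 + 0))*(-5) + 4)*(-15))*217 = (((-1 + 2)*(-5) + 4)*(-15))*217 = ((1*(-5) + 4)*(-15))*217 = ((-5 + 4)*(-15))*217 = -1*(-15)*217 = 15*217 = 3255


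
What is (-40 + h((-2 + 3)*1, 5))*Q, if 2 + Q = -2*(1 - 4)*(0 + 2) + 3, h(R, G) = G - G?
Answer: -520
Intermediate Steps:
h(R, G) = 0
Q = 13 (Q = -2 + (-2*(1 - 4)*(0 + 2) + 3) = -2 + (-(-6)*2 + 3) = -2 + (-2*(-6) + 3) = -2 + (12 + 3) = -2 + 15 = 13)
(-40 + h((-2 + 3)*1, 5))*Q = (-40 + 0)*13 = -40*13 = -520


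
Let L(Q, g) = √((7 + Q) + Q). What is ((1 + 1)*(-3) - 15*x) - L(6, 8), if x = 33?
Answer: -501 - √19 ≈ -505.36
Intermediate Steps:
L(Q, g) = √(7 + 2*Q)
((1 + 1)*(-3) - 15*x) - L(6, 8) = ((1 + 1)*(-3) - 15*33) - √(7 + 2*6) = (2*(-3) - 495) - √(7 + 12) = (-6 - 495) - √19 = -501 - √19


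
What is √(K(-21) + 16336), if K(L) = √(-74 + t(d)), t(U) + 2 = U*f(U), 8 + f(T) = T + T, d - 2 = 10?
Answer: √(16336 + 2*√29) ≈ 127.85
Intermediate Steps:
d = 12 (d = 2 + 10 = 12)
f(T) = -8 + 2*T (f(T) = -8 + (T + T) = -8 + 2*T)
t(U) = -2 + U*(-8 + 2*U)
K(L) = 2*√29 (K(L) = √(-74 + (-2 + 2*12*(-4 + 12))) = √(-74 + (-2 + 2*12*8)) = √(-74 + (-2 + 192)) = √(-74 + 190) = √116 = 2*√29)
√(K(-21) + 16336) = √(2*√29 + 16336) = √(16336 + 2*√29)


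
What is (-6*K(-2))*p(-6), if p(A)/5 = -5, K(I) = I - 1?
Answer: -450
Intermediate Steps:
K(I) = -1 + I
p(A) = -25 (p(A) = 5*(-5) = -25)
(-6*K(-2))*p(-6) = -6*(-1 - 2)*(-25) = -6*(-3)*(-25) = 18*(-25) = -450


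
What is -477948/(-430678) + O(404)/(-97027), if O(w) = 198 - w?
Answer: 23231290132/20893697153 ≈ 1.1119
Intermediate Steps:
-477948/(-430678) + O(404)/(-97027) = -477948/(-430678) + (198 - 1*404)/(-97027) = -477948*(-1/430678) + (198 - 404)*(-1/97027) = 238974/215339 - 206*(-1/97027) = 238974/215339 + 206/97027 = 23231290132/20893697153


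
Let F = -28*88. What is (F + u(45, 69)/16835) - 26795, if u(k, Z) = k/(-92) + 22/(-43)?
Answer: -52665614927/1799980 ≈ -29259.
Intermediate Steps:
u(k, Z) = -22/43 - k/92 (u(k, Z) = k*(-1/92) + 22*(-1/43) = -k/92 - 22/43 = -22/43 - k/92)
F = -2464
(F + u(45, 69)/16835) - 26795 = (-2464 + (-22/43 - 1/92*45)/16835) - 26795 = (-2464 + (-22/43 - 45/92)*(1/16835)) - 26795 = (-2464 - 3959/3956*1/16835) - 26795 = (-2464 - 107/1799980) - 26795 = -4435150827/1799980 - 26795 = -52665614927/1799980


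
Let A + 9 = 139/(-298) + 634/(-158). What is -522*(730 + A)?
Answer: -4402635435/11771 ≈ -3.7402e+5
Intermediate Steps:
A = -317325/23542 (A = -9 + (139/(-298) + 634/(-158)) = -9 + (139*(-1/298) + 634*(-1/158)) = -9 + (-139/298 - 317/79) = -9 - 105447/23542 = -317325/23542 ≈ -13.479)
-522*(730 + A) = -522*(730 - 317325/23542) = -522*16868335/23542 = -4402635435/11771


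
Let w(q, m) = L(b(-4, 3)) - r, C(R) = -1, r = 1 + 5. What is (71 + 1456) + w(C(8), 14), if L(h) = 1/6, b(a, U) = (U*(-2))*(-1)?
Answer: 9127/6 ≈ 1521.2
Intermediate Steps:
r = 6
b(a, U) = 2*U (b(a, U) = -2*U*(-1) = 2*U)
L(h) = ⅙
w(q, m) = -35/6 (w(q, m) = ⅙ - 1*6 = ⅙ - 6 = -35/6)
(71 + 1456) + w(C(8), 14) = (71 + 1456) - 35/6 = 1527 - 35/6 = 9127/6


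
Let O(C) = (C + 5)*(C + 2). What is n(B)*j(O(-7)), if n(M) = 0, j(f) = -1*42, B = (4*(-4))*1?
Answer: 0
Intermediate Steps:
O(C) = (2 + C)*(5 + C) (O(C) = (5 + C)*(2 + C) = (2 + C)*(5 + C))
B = -16 (B = -16*1 = -16)
j(f) = -42
n(B)*j(O(-7)) = 0*(-42) = 0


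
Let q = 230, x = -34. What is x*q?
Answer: -7820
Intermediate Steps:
x*q = -34*230 = -7820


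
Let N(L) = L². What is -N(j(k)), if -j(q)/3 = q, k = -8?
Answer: -576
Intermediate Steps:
j(q) = -3*q
-N(j(k)) = -(-3*(-8))² = -1*24² = -1*576 = -576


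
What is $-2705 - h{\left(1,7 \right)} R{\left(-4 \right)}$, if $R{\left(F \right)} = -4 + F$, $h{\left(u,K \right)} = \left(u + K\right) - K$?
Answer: $-2697$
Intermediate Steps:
$h{\left(u,K \right)} = u$ ($h{\left(u,K \right)} = \left(K + u\right) - K = u$)
$-2705 - h{\left(1,7 \right)} R{\left(-4 \right)} = -2705 - 1 \left(-4 - 4\right) = -2705 - 1 \left(-8\right) = -2705 - -8 = -2705 + 8 = -2697$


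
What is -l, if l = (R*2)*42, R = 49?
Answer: -4116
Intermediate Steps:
l = 4116 (l = (49*2)*42 = 98*42 = 4116)
-l = -1*4116 = -4116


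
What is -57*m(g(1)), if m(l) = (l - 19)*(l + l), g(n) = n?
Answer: 2052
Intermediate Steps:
m(l) = 2*l*(-19 + l) (m(l) = (-19 + l)*(2*l) = 2*l*(-19 + l))
-57*m(g(1)) = -114*(-19 + 1) = -114*(-18) = -57*(-36) = 2052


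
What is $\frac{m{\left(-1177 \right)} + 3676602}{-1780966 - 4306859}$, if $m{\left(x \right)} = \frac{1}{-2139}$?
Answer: $- \frac{7864251677}{13021857675} \approx -0.60393$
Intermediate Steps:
$m{\left(x \right)} = - \frac{1}{2139}$
$\frac{m{\left(-1177 \right)} + 3676602}{-1780966 - 4306859} = \frac{- \frac{1}{2139} + 3676602}{-1780966 - 4306859} = \frac{7864251677}{2139 \left(-6087825\right)} = \frac{7864251677}{2139} \left(- \frac{1}{6087825}\right) = - \frac{7864251677}{13021857675}$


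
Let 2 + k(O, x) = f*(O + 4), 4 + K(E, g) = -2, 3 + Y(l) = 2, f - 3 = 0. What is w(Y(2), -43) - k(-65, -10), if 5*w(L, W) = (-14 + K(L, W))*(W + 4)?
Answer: 341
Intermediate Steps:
f = 3 (f = 3 + 0 = 3)
Y(l) = -1 (Y(l) = -3 + 2 = -1)
K(E, g) = -6 (K(E, g) = -4 - 2 = -6)
w(L, W) = -16 - 4*W (w(L, W) = ((-14 - 6)*(W + 4))/5 = (-20*(4 + W))/5 = (-80 - 20*W)/5 = -16 - 4*W)
k(O, x) = 10 + 3*O (k(O, x) = -2 + 3*(O + 4) = -2 + 3*(4 + O) = -2 + (12 + 3*O) = 10 + 3*O)
w(Y(2), -43) - k(-65, -10) = (-16 - 4*(-43)) - (10 + 3*(-65)) = (-16 + 172) - (10 - 195) = 156 - 1*(-185) = 156 + 185 = 341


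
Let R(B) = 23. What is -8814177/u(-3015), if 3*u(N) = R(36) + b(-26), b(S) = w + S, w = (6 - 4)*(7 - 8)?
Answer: 26442531/5 ≈ 5.2885e+6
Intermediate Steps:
w = -2 (w = 2*(-1) = -2)
b(S) = -2 + S
u(N) = -5/3 (u(N) = (23 + (-2 - 26))/3 = (23 - 28)/3 = (⅓)*(-5) = -5/3)
-8814177/u(-3015) = -8814177/(-5/3) = -8814177*(-⅗) = 26442531/5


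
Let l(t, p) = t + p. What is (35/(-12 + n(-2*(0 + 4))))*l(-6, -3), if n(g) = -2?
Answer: 45/2 ≈ 22.500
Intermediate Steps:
l(t, p) = p + t
(35/(-12 + n(-2*(0 + 4))))*l(-6, -3) = (35/(-12 - 2))*(-3 - 6) = (35/(-14))*(-9) = (35*(-1/14))*(-9) = -5/2*(-9) = 45/2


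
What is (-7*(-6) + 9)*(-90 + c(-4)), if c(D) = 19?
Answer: -3621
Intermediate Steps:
(-7*(-6) + 9)*(-90 + c(-4)) = (-7*(-6) + 9)*(-90 + 19) = (42 + 9)*(-71) = 51*(-71) = -3621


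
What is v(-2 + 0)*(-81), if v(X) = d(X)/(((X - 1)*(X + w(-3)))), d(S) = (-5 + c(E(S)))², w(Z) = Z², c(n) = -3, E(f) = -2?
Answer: 1728/7 ≈ 246.86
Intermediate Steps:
d(S) = 64 (d(S) = (-5 - 3)² = (-8)² = 64)
v(X) = 64/((-1 + X)*(9 + X)) (v(X) = 64/(((X - 1)*(X + (-3)²))) = 64/(((-1 + X)*(X + 9))) = 64/(((-1 + X)*(9 + X))) = 64*(1/((-1 + X)*(9 + X))) = 64/((-1 + X)*(9 + X)))
v(-2 + 0)*(-81) = (64/(-9 + (-2 + 0)² + 8*(-2 + 0)))*(-81) = (64/(-9 + (-2)² + 8*(-2)))*(-81) = (64/(-9 + 4 - 16))*(-81) = (64/(-21))*(-81) = (64*(-1/21))*(-81) = -64/21*(-81) = 1728/7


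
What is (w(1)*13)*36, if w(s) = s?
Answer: 468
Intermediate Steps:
(w(1)*13)*36 = (1*13)*36 = 13*36 = 468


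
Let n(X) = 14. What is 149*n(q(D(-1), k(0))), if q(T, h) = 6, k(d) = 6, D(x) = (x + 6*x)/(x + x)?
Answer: 2086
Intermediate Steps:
D(x) = 7/2 (D(x) = (7*x)/((2*x)) = (7*x)*(1/(2*x)) = 7/2)
149*n(q(D(-1), k(0))) = 149*14 = 2086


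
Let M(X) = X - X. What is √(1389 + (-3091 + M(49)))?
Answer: I*√1702 ≈ 41.255*I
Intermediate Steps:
M(X) = 0
√(1389 + (-3091 + M(49))) = √(1389 + (-3091 + 0)) = √(1389 - 3091) = √(-1702) = I*√1702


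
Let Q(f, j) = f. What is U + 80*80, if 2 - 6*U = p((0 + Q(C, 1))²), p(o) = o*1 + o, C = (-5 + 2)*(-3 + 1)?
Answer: 19165/3 ≈ 6388.3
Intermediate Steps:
C = 6 (C = -3*(-2) = 6)
p(o) = 2*o (p(o) = o + o = 2*o)
U = -35/3 (U = ⅓ - (0 + 6)²/3 = ⅓ - 6²/3 = ⅓ - 36/3 = ⅓ - ⅙*72 = ⅓ - 12 = -35/3 ≈ -11.667)
U + 80*80 = -35/3 + 80*80 = -35/3 + 6400 = 19165/3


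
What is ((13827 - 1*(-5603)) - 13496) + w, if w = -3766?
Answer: 2168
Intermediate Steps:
((13827 - 1*(-5603)) - 13496) + w = ((13827 - 1*(-5603)) - 13496) - 3766 = ((13827 + 5603) - 13496) - 3766 = (19430 - 13496) - 3766 = 5934 - 3766 = 2168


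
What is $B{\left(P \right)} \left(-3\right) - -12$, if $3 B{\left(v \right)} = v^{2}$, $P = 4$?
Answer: $-4$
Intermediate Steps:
$B{\left(v \right)} = \frac{v^{2}}{3}$
$B{\left(P \right)} \left(-3\right) - -12 = \frac{4^{2}}{3} \left(-3\right) - -12 = \frac{1}{3} \cdot 16 \left(-3\right) + 12 = \frac{16}{3} \left(-3\right) + 12 = -16 + 12 = -4$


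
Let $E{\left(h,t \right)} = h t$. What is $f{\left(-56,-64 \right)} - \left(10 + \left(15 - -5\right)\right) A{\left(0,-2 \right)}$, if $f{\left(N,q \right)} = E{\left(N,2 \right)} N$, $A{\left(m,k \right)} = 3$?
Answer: $6182$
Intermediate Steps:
$f{\left(N,q \right)} = 2 N^{2}$ ($f{\left(N,q \right)} = N 2 N = 2 N N = 2 N^{2}$)
$f{\left(-56,-64 \right)} - \left(10 + \left(15 - -5\right)\right) A{\left(0,-2 \right)} = 2 \left(-56\right)^{2} - \left(10 + \left(15 - -5\right)\right) 3 = 2 \cdot 3136 - \left(10 + \left(15 + 5\right)\right) 3 = 6272 - \left(10 + 20\right) 3 = 6272 - 30 \cdot 3 = 6272 - 90 = 6182$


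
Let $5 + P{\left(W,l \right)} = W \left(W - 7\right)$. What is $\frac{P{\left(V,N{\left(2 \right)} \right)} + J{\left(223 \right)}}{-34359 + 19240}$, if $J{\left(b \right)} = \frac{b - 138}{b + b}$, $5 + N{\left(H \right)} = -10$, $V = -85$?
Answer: $- \frac{3485575}{6743074} \approx -0.51691$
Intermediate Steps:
$N{\left(H \right)} = -15$ ($N{\left(H \right)} = -5 - 10 = -15$)
$J{\left(b \right)} = \frac{-138 + b}{2 b}$
$P{\left(W,l \right)} = -5 + W \left(-7 + W\right)$ ($P{\left(W,l \right)} = -5 + W \left(W - 7\right) = -5 + W \left(-7 + W\right)$)
$\frac{P{\left(V,N{\left(2 \right)} \right)} + J{\left(223 \right)}}{-34359 + 19240} = \frac{\left(-5 + \left(-85\right)^{2} - -595\right) + \frac{-138 + 223}{2 \cdot 223}}{-34359 + 19240} = \frac{\left(-5 + 7225 + 595\right) + \frac{1}{2} \cdot \frac{1}{223} \cdot 85}{-15119} = \left(7815 + \frac{85}{446}\right) \left(- \frac{1}{15119}\right) = \frac{3485575}{446} \left(- \frac{1}{15119}\right) = - \frac{3485575}{6743074}$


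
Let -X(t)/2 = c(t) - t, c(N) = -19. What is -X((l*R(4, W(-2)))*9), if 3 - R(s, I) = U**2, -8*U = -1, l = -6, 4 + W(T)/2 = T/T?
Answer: 4549/16 ≈ 284.31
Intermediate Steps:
W(T) = -6 (W(T) = -8 + 2*(T/T) = -8 + 2*1 = -8 + 2 = -6)
U = 1/8 (U = -1/8*(-1) = 1/8 ≈ 0.12500)
R(s, I) = 191/64 (R(s, I) = 3 - (1/8)**2 = 3 - 1*1/64 = 3 - 1/64 = 191/64)
X(t) = 38 + 2*t (X(t) = -2*(-19 - t) = 38 + 2*t)
-X((l*R(4, W(-2)))*9) = -(38 + 2*(-6*191/64*9)) = -(38 + 2*(-573/32*9)) = -(38 + 2*(-5157/32)) = -(38 - 5157/16) = -1*(-4549/16) = 4549/16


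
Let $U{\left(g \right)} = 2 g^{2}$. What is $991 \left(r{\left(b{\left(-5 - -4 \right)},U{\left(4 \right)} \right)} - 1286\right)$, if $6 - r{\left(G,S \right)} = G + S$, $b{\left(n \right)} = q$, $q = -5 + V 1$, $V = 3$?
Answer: $-1298210$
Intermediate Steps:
$q = -2$ ($q = -5 + 3 \cdot 1 = -5 + 3 = -2$)
$b{\left(n \right)} = -2$
$r{\left(G,S \right)} = 6 - G - S$ ($r{\left(G,S \right)} = 6 - \left(G + S\right) = 6 - G - S$)
$991 \left(r{\left(b{\left(-5 - -4 \right)},U{\left(4 \right)} \right)} - 1286\right) = 991 \left(\left(6 - -2 - 2 \cdot 4^{2}\right) - 1286\right) = 991 \left(\left(6 + 2 - 2 \cdot 16\right) - 1286\right) = 991 \left(\left(6 + 2 - 32\right) - 1286\right) = 991 \left(-24 - 1286\right) = 991 \left(-1310\right) = -1298210$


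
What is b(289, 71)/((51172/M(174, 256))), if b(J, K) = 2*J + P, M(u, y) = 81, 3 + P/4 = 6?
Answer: 23895/25586 ≈ 0.93391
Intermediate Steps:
P = 12 (P = -12 + 4*6 = -12 + 24 = 12)
b(J, K) = 12 + 2*J (b(J, K) = 2*J + 12 = 12 + 2*J)
b(289, 71)/((51172/M(174, 256))) = (12 + 2*289)/((51172/81)) = (12 + 578)/((51172*(1/81))) = 590/(51172/81) = 590*(81/51172) = 23895/25586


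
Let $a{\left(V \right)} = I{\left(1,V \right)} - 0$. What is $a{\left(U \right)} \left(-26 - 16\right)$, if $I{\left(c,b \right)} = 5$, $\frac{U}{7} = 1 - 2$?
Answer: $-210$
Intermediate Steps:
$U = -7$ ($U = 7 \left(1 - 2\right) = 7 \left(-1\right) = -7$)
$a{\left(V \right)} = 5$ ($a{\left(V \right)} = 5 - 0 = 5 + 0 = 5$)
$a{\left(U \right)} \left(-26 - 16\right) = 5 \left(-26 - 16\right) = 5 \left(-42\right) = -210$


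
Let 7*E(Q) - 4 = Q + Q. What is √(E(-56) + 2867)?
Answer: √139727/7 ≈ 53.400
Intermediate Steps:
E(Q) = 4/7 + 2*Q/7 (E(Q) = 4/7 + (Q + Q)/7 = 4/7 + (2*Q)/7 = 4/7 + 2*Q/7)
√(E(-56) + 2867) = √((4/7 + (2/7)*(-56)) + 2867) = √((4/7 - 16) + 2867) = √(-108/7 + 2867) = √(19961/7) = √139727/7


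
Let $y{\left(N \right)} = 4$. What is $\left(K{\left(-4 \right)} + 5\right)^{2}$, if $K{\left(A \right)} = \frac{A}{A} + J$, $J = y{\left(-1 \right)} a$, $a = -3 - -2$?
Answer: $4$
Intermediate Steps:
$a = -1$ ($a = -3 + 2 = -1$)
$J = -4$ ($J = 4 \left(-1\right) = -4$)
$K{\left(A \right)} = -3$ ($K{\left(A \right)} = \frac{A}{A} - 4 = 1 - 4 = -3$)
$\left(K{\left(-4 \right)} + 5\right)^{2} = \left(-3 + 5\right)^{2} = 2^{2} = 4$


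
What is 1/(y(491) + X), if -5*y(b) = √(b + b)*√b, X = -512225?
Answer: -12805625/6559360783463 + 2455*√2/6559360783463 ≈ -1.9517e-6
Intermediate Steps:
y(b) = -b*√2/5 (y(b) = -√(b + b)*√b/5 = -√(2*b)*√b/5 = -√2*√b*√b/5 = -b*√2/5)
1/(y(491) + X) = 1/(-⅕*491*√2 - 512225) = 1/(-491*√2/5 - 512225) = 1/(-512225 - 491*√2/5)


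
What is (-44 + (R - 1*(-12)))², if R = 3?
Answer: 841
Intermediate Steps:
(-44 + (R - 1*(-12)))² = (-44 + (3 - 1*(-12)))² = (-44 + (3 + 12))² = (-44 + 15)² = (-29)² = 841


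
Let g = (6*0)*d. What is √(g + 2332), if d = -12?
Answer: 2*√583 ≈ 48.291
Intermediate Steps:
g = 0 (g = (6*0)*(-12) = 0*(-12) = 0)
√(g + 2332) = √(0 + 2332) = √2332 = 2*√583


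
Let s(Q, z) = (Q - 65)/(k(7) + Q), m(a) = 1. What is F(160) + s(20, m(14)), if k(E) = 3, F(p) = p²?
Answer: 588755/23 ≈ 25598.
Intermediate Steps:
s(Q, z) = (-65 + Q)/(3 + Q) (s(Q, z) = (Q - 65)/(3 + Q) = (-65 + Q)/(3 + Q))
F(160) + s(20, m(14)) = 160² + (-65 + 20)/(3 + 20) = 25600 - 45/23 = 588755/23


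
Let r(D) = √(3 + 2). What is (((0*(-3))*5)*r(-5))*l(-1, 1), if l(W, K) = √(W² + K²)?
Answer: 0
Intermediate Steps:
r(D) = √5
l(W, K) = √(K² + W²)
(((0*(-3))*5)*r(-5))*l(-1, 1) = (((0*(-3))*5)*√5)*√(1² + (-1)²) = ((0*5)*√5)*√(1 + 1) = (0*√5)*√2 = 0*√2 = 0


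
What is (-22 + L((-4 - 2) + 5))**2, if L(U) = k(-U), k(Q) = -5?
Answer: 729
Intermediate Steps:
L(U) = -5
(-22 + L((-4 - 2) + 5))**2 = (-22 - 5)**2 = (-27)**2 = 729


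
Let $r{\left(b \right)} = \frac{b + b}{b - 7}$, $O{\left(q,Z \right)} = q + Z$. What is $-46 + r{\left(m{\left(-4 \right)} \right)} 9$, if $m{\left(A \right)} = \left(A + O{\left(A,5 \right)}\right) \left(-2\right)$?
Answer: $-154$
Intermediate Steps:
$O{\left(q,Z \right)} = Z + q$
$m{\left(A \right)} = -10 - 4 A$ ($m{\left(A \right)} = \left(A + \left(5 + A\right)\right) \left(-2\right) = \left(5 + 2 A\right) \left(-2\right) = -10 - 4 A$)
$r{\left(b \right)} = \frac{2 b}{-7 + b}$
$-46 + r{\left(m{\left(-4 \right)} \right)} 9 = -46 + \frac{2 \left(-10 - -16\right)}{-7 - -6} \cdot 9 = -46 + \frac{2 \left(-10 + 16\right)}{-7 + \left(-10 + 16\right)} 9 = -46 + 2 \cdot 6 \frac{1}{-7 + 6} \cdot 9 = -46 + 2 \cdot 6 \frac{1}{-1} \cdot 9 = -46 + 2 \cdot 6 \left(-1\right) 9 = -46 - 108 = -154$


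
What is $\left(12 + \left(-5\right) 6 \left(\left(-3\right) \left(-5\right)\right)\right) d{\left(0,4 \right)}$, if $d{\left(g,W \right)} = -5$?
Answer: $2190$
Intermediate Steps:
$\left(12 + \left(-5\right) 6 \left(\left(-3\right) \left(-5\right)\right)\right) d{\left(0,4 \right)} = \left(12 + \left(-5\right) 6 \left(\left(-3\right) \left(-5\right)\right)\right) \left(-5\right) = \left(12 - 450\right) \left(-5\right) = \left(-438\right) \left(-5\right) = 2190$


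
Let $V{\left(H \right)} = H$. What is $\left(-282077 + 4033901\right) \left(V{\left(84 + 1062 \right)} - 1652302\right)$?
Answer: $-6194846708544$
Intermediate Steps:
$\left(-282077 + 4033901\right) \left(V{\left(84 + 1062 \right)} - 1652302\right) = \left(-282077 + 4033901\right) \left(\left(84 + 1062\right) - 1652302\right) = 3751824 \left(1146 - 1652302\right) = 3751824 \left(-1651156\right) = -6194846708544$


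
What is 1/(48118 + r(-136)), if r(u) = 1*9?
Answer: 1/48127 ≈ 2.0778e-5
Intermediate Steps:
r(u) = 9
1/(48118 + r(-136)) = 1/(48118 + 9) = 1/48127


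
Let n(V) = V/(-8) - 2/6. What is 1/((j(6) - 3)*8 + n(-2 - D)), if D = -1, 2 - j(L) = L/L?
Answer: -24/389 ≈ -0.061697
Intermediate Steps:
j(L) = 1 (j(L) = 2 - L/L = 2 - 1*1 = 2 - 1 = 1)
n(V) = -⅓ - V/8 (n(V) = V*(-⅛) - 2*⅙ = -V/8 - ⅓ = -⅓ - V/8)
1/((j(6) - 3)*8 + n(-2 - D)) = 1/((1 - 3)*8 + (-⅓ - (-2 - 1*(-1))/8)) = 1/(-2*8 + (-⅓ - (-2 + 1)/8)) = 1/(-16 + (-⅓ - ⅛*(-1))) = 1/(-16 + (-⅓ + ⅛)) = 1/(-16 - 5/24) = 1/(-389/24) = -24/389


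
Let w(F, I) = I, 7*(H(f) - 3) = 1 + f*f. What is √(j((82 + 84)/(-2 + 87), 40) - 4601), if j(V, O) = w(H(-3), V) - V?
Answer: I*√4601 ≈ 67.831*I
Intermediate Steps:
H(f) = 22/7 + f²/7 (H(f) = 3 + (1 + f*f)/7 = 3 + (1 + f²)/7 = 3 + (⅐ + f²/7) = 22/7 + f²/7)
j(V, O) = 0 (j(V, O) = V - V = 0)
√(j((82 + 84)/(-2 + 87), 40) - 4601) = √(0 - 4601) = √(-4601) = I*√4601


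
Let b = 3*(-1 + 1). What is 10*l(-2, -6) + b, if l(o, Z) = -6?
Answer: -60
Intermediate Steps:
b = 0 (b = 3*0 = 0)
10*l(-2, -6) + b = 10*(-6) + 0 = -60 + 0 = -60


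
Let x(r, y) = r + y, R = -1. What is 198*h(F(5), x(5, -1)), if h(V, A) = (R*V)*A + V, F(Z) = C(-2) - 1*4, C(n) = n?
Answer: 3564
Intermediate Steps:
F(Z) = -6 (F(Z) = -2 - 1*4 = -2 - 4 = -6)
h(V, A) = V - A*V (h(V, A) = (-V)*A + V = -A*V + V = V - A*V)
198*h(F(5), x(5, -1)) = 198*(-6*(1 - (5 - 1))) = 198*(-6*(1 - 1*4)) = 198*(-6*(1 - 4)) = 198*(-6*(-3)) = 198*18 = 3564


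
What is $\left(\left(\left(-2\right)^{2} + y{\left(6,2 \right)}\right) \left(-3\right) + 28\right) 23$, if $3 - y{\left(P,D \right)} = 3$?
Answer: $368$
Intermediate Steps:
$y{\left(P,D \right)} = 0$ ($y{\left(P,D \right)} = 3 - 3 = 0$)
$\left(\left(\left(-2\right)^{2} + y{\left(6,2 \right)}\right) \left(-3\right) + 28\right) 23 = \left(\left(\left(-2\right)^{2} + 0\right) \left(-3\right) + 28\right) 23 = \left(\left(4 + 0\right) \left(-3\right) + 28\right) 23 = \left(4 \left(-3\right) + 28\right) 23 = \left(-12 + 28\right) 23 = 16 \cdot 23 = 368$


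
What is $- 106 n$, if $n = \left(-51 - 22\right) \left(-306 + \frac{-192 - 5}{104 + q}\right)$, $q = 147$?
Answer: $- \frac{595849214}{251} \approx -2.3739 \cdot 10^{6}$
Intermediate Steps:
$n = \frac{5621219}{251}$ ($n = \left(-51 - 22\right) \left(-306 + \frac{-192 - 5}{104 + 147}\right) = - 73 \left(-306 - \frac{197}{251}\right) = \left(-73\right) \left(- \frac{77003}{251}\right) = \frac{5621219}{251} \approx 22395.0$)
$- 106 n = \left(-106\right) \frac{5621219}{251} = - \frac{595849214}{251}$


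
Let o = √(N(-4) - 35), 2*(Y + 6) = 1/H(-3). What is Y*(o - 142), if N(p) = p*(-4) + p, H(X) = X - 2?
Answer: 4331/5 - 61*I*√23/10 ≈ 866.2 - 29.255*I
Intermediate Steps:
H(X) = -2 + X
Y = -61/10 (Y = -6 + 1/(2*(-2 - 3)) = -6 + (½)/(-5) = -6 + (½)*(-⅕) = -6 - ⅒ = -61/10 ≈ -6.1000)
N(p) = -3*p (N(p) = -4*p + p = -3*p)
o = I*√23 (o = √(-3*(-4) - 35) = √(12 - 35) = √(-23) = I*√23 ≈ 4.7958*I)
Y*(o - 142) = -61*(I*√23 - 142)/10 = -61*(-142 + I*√23)/10 = 4331/5 - 61*I*√23/10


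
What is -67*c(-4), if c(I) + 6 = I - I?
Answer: 402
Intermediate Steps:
c(I) = -6 (c(I) = -6 + (I - I) = -6 + 0 = -6)
-67*c(-4) = -67*(-6) = 402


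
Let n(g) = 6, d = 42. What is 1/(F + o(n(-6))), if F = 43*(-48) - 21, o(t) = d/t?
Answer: -1/2078 ≈ -0.00048123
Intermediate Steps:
o(t) = 42/t
F = -2085 (F = -2064 - 21 = -2085)
1/(F + o(n(-6))) = 1/(-2085 + 42/6) = 1/(-2085 + 42*(1/6)) = 1/(-2085 + 7) = 1/(-2078) = -1/2078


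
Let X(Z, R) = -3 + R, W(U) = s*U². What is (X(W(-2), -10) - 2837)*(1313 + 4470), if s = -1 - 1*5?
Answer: -16481550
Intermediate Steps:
s = -6 (s = -1 - 5 = -6)
W(U) = -6*U²
(X(W(-2), -10) - 2837)*(1313 + 4470) = ((-3 - 10) - 2837)*(1313 + 4470) = (-13 - 2837)*5783 = -2850*5783 = -16481550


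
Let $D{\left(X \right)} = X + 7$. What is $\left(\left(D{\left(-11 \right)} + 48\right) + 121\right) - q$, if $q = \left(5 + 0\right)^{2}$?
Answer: $140$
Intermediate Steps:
$D{\left(X \right)} = 7 + X$
$q = 25$ ($q = 5^{2} = 25$)
$\left(\left(D{\left(-11 \right)} + 48\right) + 121\right) - q = \left(\left(\left(7 - 11\right) + 48\right) + 121\right) - 25 = \left(\left(-4 + 48\right) + 121\right) - 25 = \left(44 + 121\right) - 25 = 165 - 25 = 140$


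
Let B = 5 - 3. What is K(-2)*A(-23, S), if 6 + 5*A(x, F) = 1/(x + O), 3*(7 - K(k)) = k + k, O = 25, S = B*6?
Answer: -55/6 ≈ -9.1667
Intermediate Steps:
B = 2
S = 12 (S = 2*6 = 12)
K(k) = 7 - 2*k/3 (K(k) = 7 - (k + k)/3 = 7 - 2*k/3)
A(x, F) = -6/5 + 1/(5*(25 + x)) (A(x, F) = -6/5 + 1/(5*(x + 25)) = -6/5 + 1/(5*(25 + x)))
K(-2)*A(-23, S) = (7 - ⅔*(-2))*((-149 - 6*(-23))/(5*(25 - 23))) = (7 + 4/3)*((⅕)*(-149 + 138)/2) = 25*((⅕)*(½)*(-11))/3 = (25/3)*(-11/10) = -55/6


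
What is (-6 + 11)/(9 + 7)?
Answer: 5/16 ≈ 0.31250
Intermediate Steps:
(-6 + 11)/(9 + 7) = 5/16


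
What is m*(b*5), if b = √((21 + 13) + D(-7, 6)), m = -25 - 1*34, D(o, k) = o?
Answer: -885*√3 ≈ -1532.9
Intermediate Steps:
m = -59 (m = -25 - 34 = -59)
b = 3*√3 (b = √((21 + 13) - 7) = √(34 - 7) = √27 = 3*√3 ≈ 5.1962)
m*(b*5) = -59*3*√3*5 = -885*√3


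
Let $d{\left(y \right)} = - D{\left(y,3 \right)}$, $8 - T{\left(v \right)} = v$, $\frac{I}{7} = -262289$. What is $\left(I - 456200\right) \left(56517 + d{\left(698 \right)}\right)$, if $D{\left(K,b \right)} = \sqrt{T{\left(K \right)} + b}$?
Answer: $-129549567291 + 2292223 i \sqrt{687} \approx -1.2955 \cdot 10^{11} + 6.0081 \cdot 10^{7} i$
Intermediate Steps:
$I = -1836023$ ($I = 7 \left(-262289\right) = -1836023$)
$T{\left(v \right)} = 8 - v$
$D{\left(K,b \right)} = \sqrt{8 + b - K}$ ($D{\left(K,b \right)} = \sqrt{\left(8 - K\right) + b} = \sqrt{8 + b - K}$)
$d{\left(y \right)} = - \sqrt{11 - y}$ ($d{\left(y \right)} = - \sqrt{8 + 3 - y} = - \sqrt{11 - y}$)
$\left(I - 456200\right) \left(56517 + d{\left(698 \right)}\right) = \left(-1836023 - 456200\right) \left(56517 - \sqrt{11 - 698}\right) = - 2292223 \left(56517 - \sqrt{11 - 698}\right) = - 2292223 \left(56517 - \sqrt{-687}\right) = - 2292223 \left(56517 - i \sqrt{687}\right) = -129549567291 + 2292223 i \sqrt{687}$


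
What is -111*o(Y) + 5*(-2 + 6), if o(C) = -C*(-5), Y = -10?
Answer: 5570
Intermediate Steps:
o(C) = 5*C
-111*o(Y) + 5*(-2 + 6) = -555*(-10) + 5*(-2 + 6) = -111*(-50) + 5*4 = 5550 + 20 = 5570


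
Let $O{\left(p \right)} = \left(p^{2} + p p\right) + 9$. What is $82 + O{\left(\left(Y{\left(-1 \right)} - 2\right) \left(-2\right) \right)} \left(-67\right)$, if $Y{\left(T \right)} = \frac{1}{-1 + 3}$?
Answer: $-1727$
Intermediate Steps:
$Y{\left(T \right)} = \frac{1}{2}$
$O{\left(p \right)} = 9 + 2 p^{2}$ ($O{\left(p \right)} = \left(p^{2} + p^{2}\right) + 9 = 2 p^{2} + 9 = 9 + 2 p^{2}$)
$82 + O{\left(\left(Y{\left(-1 \right)} - 2\right) \left(-2\right) \right)} \left(-67\right) = 82 + \left(9 + 2 \left(\left(\frac{1}{2} - 2\right) \left(-2\right)\right)^{2}\right) \left(-67\right) = 82 + \left(9 + 2 \left(\left(- \frac{3}{2}\right) \left(-2\right)\right)^{2}\right) \left(-67\right) = 82 + \left(9 + 2 \cdot 3^{2}\right) \left(-67\right) = 82 + \left(9 + 2 \cdot 9\right) \left(-67\right) = 82 + \left(9 + 18\right) \left(-67\right) = 82 + 27 \left(-67\right) = 82 - 1809 = -1727$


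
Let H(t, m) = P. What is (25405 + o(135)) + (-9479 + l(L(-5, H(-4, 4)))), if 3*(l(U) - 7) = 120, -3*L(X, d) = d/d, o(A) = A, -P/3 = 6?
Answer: 16108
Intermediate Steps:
P = -18 (P = -3*6 = -18)
H(t, m) = -18
L(X, d) = -⅓ (L(X, d) = -d/(3*d) = -⅓*1 = -⅓)
l(U) = 47 (l(U) = 7 + (⅓)*120 = 7 + 40 = 47)
(25405 + o(135)) + (-9479 + l(L(-5, H(-4, 4)))) = (25405 + 135) + (-9479 + 47) = 25540 - 9432 = 16108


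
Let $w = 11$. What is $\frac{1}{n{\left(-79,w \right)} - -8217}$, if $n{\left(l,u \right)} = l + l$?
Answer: $\frac{1}{8059} \approx 0.00012408$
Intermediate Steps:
$n{\left(l,u \right)} = 2 l$
$\frac{1}{n{\left(-79,w \right)} - -8217} = \frac{1}{2 \left(-79\right) - -8217} = \frac{1}{-158 + 8217} = \frac{1}{8059}$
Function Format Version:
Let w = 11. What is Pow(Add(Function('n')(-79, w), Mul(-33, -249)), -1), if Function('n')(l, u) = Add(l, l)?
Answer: Rational(1, 8059) ≈ 0.00012408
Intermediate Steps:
Function('n')(l, u) = Mul(2, l)
Pow(Add(Function('n')(-79, w), Mul(-33, -249)), -1) = Pow(Add(Mul(2, -79), Mul(-33, -249)), -1) = Pow(Add(-158, 8217), -1) = Pow(8059, -1) = Rational(1, 8059)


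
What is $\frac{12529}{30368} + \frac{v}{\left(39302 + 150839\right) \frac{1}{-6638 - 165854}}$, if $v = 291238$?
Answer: $- \frac{1525571301438739}{5774201888} \approx -2.642 \cdot 10^{5}$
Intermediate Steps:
$\frac{12529}{30368} + \frac{v}{\left(39302 + 150839\right) \frac{1}{-6638 - 165854}} = \frac{12529}{30368} + \frac{291238}{\left(39302 + 150839\right) \frac{1}{-6638 - 165854}} = 12529 \cdot \frac{1}{30368} + \frac{291238}{190141 \frac{1}{-172492}} = \frac{12529}{30368} + \frac{291238}{190141 \left(- \frac{1}{172492}\right)} = \frac{12529}{30368} + \frac{291238}{- \frac{190141}{172492}} = \frac{12529}{30368} + 291238 \left(- \frac{172492}{190141}\right) = \frac{12529}{30368} - \frac{50236225096}{190141} = - \frac{1525571301438739}{5774201888}$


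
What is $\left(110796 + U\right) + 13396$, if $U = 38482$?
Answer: $162674$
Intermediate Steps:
$\left(110796 + U\right) + 13396 = \left(110796 + 38482\right) + 13396 = 149278 + 13396 = 162674$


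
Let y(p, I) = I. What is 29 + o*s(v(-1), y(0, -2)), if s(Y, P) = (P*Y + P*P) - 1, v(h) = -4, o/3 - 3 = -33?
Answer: -961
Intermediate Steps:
o = -90 (o = 9 + 3*(-33) = 9 - 99 = -90)
s(Y, P) = -1 + P² + P*Y (s(Y, P) = (P*Y + P²) - 1 = (P² + P*Y) - 1 = -1 + P² + P*Y)
29 + o*s(v(-1), y(0, -2)) = 29 - 90*(-1 + (-2)² - 2*(-4)) = 29 - 90*(-1 + 4 + 8) = 29 - 90*11 = 29 - 990 = -961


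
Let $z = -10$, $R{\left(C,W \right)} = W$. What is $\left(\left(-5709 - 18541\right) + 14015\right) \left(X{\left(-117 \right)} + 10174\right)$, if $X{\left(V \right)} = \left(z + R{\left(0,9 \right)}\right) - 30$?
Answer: $-103813605$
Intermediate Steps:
$X{\left(V \right)} = -31$ ($X{\left(V \right)} = \left(-10 + 9\right) - 30 = -1 - 30 = -31$)
$\left(\left(-5709 - 18541\right) + 14015\right) \left(X{\left(-117 \right)} + 10174\right) = \left(\left(-5709 - 18541\right) + 14015\right) \left(-31 + 10174\right) = \left(\left(-5709 - 18541\right) + 14015\right) 10143 = \left(-24250 + 14015\right) 10143 = \left(-10235\right) 10143 = -103813605$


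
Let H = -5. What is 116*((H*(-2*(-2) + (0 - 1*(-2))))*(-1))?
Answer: 3480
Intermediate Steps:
116*((H*(-2*(-2) + (0 - 1*(-2))))*(-1)) = 116*(-5*(-2*(-2) + (0 - 1*(-2)))*(-1)) = 116*(-5*(4 + (0 + 2))*(-1)) = 116*(-5*(4 + 2)*(-1)) = 116*(-5*6*(-1)) = 116*(-30*(-1)) = 116*30 = 3480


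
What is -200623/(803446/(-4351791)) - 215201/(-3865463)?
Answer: 68873826587932445/63381444602 ≈ 1.0867e+6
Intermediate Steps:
-200623/(803446/(-4351791)) - 215201/(-3865463) = -200623/(803446*(-1/4351791)) - 215201*(-1/3865463) = -200623/(-803446/4351791) + 30743/552209 = -200623*(-4351791/803446) + 30743/552209 = 873069365793/803446 + 30743/552209 = 68873826587932445/63381444602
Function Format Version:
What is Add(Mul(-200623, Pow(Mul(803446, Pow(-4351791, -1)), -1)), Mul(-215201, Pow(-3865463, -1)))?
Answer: Rational(68873826587932445, 63381444602) ≈ 1.0867e+6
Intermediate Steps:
Add(Mul(-200623, Pow(Mul(803446, Pow(-4351791, -1)), -1)), Mul(-215201, Pow(-3865463, -1))) = Add(Mul(-200623, Pow(Mul(803446, Rational(-1, 4351791)), -1)), Mul(-215201, Rational(-1, 3865463))) = Add(Mul(-200623, Pow(Rational(-803446, 4351791), -1)), Rational(30743, 552209)) = Add(Mul(-200623, Rational(-4351791, 803446)), Rational(30743, 552209)) = Add(Rational(873069365793, 803446), Rational(30743, 552209)) = Rational(68873826587932445, 63381444602)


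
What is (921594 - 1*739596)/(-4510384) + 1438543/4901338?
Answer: 1399086904297/5526729123448 ≈ 0.25315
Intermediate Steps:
(921594 - 1*739596)/(-4510384) + 1438543/4901338 = (921594 - 739596)*(-1/4510384) + 1438543*(1/4901338) = 181998*(-1/4510384) + 1438543/4901338 = -90999/2255192 + 1438543/4901338 = 1399086904297/5526729123448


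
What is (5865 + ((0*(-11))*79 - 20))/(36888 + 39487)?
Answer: 1169/15275 ≈ 0.076530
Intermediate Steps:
(5865 + ((0*(-11))*79 - 20))/(36888 + 39487) = (5865 + (0*79 - 20))/76375 = (5865 + (0 - 20))*(1/76375) = (5865 - 20)*(1/76375) = 5845*(1/76375) = 1169/15275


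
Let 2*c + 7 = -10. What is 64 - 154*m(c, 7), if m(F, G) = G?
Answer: -1014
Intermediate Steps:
c = -17/2 (c = -7/2 + (½)*(-10) = -7/2 - 5 = -17/2 ≈ -8.5000)
64 - 154*m(c, 7) = 64 - 154*7 = 64 - 1078 = -1014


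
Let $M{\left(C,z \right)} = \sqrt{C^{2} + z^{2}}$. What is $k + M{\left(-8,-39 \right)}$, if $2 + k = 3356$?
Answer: $3354 + \sqrt{1585} \approx 3393.8$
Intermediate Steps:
$k = 3354$ ($k = -2 + 3356 = 3354$)
$k + M{\left(-8,-39 \right)} = 3354 + \sqrt{\left(-8\right)^{2} + \left(-39\right)^{2}} = 3354 + \sqrt{64 + 1521} = 3354 + \sqrt{1585}$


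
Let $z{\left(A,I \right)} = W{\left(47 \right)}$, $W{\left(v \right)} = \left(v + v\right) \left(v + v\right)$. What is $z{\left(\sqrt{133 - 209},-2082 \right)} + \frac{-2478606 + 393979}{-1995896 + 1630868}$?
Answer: $\frac{3227472035}{365028} \approx 8841.7$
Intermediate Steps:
$W{\left(v \right)} = 4 v^{2}$ ($W{\left(v \right)} = 2 v 2 v = 4 v^{2}$)
$z{\left(A,I \right)} = 8836$ ($z{\left(A,I \right)} = 4 \cdot 47^{2} = 4 \cdot 2209 = 8836$)
$z{\left(\sqrt{133 - 209},-2082 \right)} + \frac{-2478606 + 393979}{-1995896 + 1630868} = 8836 + \frac{-2478606 + 393979}{-1995896 + 1630868} = 8836 - \frac{2084627}{-365028} = 8836 - - \frac{2084627}{365028} = 8836 + \frac{2084627}{365028} = \frac{3227472035}{365028}$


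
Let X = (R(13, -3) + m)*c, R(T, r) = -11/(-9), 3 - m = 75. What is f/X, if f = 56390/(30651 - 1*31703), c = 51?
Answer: 84585/5696054 ≈ 0.014850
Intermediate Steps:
m = -72 (m = 3 - 1*75 = 3 - 75 = -72)
R(T, r) = 11/9 (R(T, r) = -11*(-⅑) = 11/9)
f = -28195/526 (f = 56390/(30651 - 31703) = 56390/(-1052) = 56390*(-1/1052) = -28195/526 ≈ -53.603)
X = -10829/3 (X = (11/9 - 72)*51 = -637/9*51 = -10829/3 ≈ -3609.7)
f/X = -28195/(526*(-10829/3)) = -28195/526*(-3/10829) = 84585/5696054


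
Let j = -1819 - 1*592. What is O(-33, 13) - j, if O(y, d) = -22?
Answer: 2389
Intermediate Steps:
j = -2411 (j = -1819 - 592 = -2411)
O(-33, 13) - j = -22 - 1*(-2411) = -22 + 2411 = 2389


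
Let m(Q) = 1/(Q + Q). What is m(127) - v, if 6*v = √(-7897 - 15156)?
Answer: 1/254 - I*√23053/6 ≈ 0.003937 - 25.305*I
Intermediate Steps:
m(Q) = 1/(2*Q)
v = I*√23053/6 (v = √(-7897 - 15156)/6 = √(-23053)/6 = (I*√23053)/6 = I*√23053/6 ≈ 25.305*I)
m(127) - v = (½)/127 - I*√23053/6 = (½)*(1/127) - I*√23053/6 = 1/254 - I*√23053/6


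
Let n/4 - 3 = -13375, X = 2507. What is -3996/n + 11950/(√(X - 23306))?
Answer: 999/13372 - 11950*I*√2311/6933 ≈ 0.074708 - 82.86*I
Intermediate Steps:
n = -53488 (n = 12 + 4*(-13375) = 12 - 53500 = -53488)
-3996/n + 11950/(√(X - 23306)) = -3996/(-53488) + 11950/(√(2507 - 23306)) = -3996*(-1/53488) + 11950/(√(-20799)) = 999/13372 + 11950/((3*I*√2311)) = 999/13372 + 11950*(-I*√2311/6933) = 999/13372 - 11950*I*√2311/6933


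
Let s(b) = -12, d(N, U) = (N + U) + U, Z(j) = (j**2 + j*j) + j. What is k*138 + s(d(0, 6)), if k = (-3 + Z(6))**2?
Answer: 776238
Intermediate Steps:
Z(j) = j + 2*j**2 (Z(j) = (j**2 + j**2) + j = 2*j**2 + j = j + 2*j**2)
d(N, U) = N + 2*U
k = 5625 (k = (-3 + 6*(1 + 2*6))**2 = (-3 + 6*(1 + 12))**2 = (-3 + 6*13)**2 = (-3 + 78)**2 = 75**2 = 5625)
k*138 + s(d(0, 6)) = 5625*138 - 12 = 776250 - 12 = 776238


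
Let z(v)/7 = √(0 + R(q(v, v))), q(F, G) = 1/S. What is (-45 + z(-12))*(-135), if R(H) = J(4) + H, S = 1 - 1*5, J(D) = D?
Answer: 6075 - 945*√15/2 ≈ 4245.0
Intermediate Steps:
S = -4 (S = 1 - 5 = -4)
q(F, G) = -¼ (q(F, G) = 1/(-4) = -¼)
R(H) = 4 + H
z(v) = 7*√15/2 (z(v) = 7*√(0 + (4 - ¼)) = 7*√(0 + 15/4) = 7*√(15/4) = 7*(√15/2) = 7*√15/2)
(-45 + z(-12))*(-135) = (-45 + 7*√15/2)*(-135) = 6075 - 945*√15/2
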